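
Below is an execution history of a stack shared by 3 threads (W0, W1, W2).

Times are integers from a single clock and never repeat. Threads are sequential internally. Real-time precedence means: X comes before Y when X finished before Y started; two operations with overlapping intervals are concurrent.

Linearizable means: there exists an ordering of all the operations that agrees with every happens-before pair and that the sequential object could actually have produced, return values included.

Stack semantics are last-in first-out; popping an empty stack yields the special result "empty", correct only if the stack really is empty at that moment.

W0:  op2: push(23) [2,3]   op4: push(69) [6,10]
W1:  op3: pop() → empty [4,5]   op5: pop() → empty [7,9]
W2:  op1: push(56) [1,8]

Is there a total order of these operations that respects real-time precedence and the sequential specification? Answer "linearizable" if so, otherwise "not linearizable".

events 1..4 are fine; event 5 — the response of op3 at time 5 — makes the prefix non-linearizable
exhaustive check: the 2 completed stack ops admit one real-time order; illegal
including or dropping the 1 pending operation (op1) in any combination fails
one such order, op2, op3 (pending dropped), breaks at step 2 where op3 pop() → empty is illegal

not linearizable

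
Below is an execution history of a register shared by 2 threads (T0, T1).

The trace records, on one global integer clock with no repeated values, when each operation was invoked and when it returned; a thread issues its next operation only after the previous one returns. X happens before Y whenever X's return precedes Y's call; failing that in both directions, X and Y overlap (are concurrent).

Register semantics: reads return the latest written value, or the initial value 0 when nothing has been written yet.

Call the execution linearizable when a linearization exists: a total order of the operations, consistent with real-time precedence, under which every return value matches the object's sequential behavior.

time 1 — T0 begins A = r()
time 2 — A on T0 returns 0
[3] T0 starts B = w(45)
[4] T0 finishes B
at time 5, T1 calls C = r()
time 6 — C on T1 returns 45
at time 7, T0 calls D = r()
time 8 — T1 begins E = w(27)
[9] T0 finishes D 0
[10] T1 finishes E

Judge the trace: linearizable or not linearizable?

not linearizable

events 1..8 are fine; event 9 — the response of D at time 9 — makes the prefix non-linearizable
a single order respects real time; the 4 completed register operations fail replay along it
completion choices over the 1 pending operation (E) were checked; none helps
sample order A, B, C, D (pending dropped) stalls at step 4 — D r() → 0 has no legal effect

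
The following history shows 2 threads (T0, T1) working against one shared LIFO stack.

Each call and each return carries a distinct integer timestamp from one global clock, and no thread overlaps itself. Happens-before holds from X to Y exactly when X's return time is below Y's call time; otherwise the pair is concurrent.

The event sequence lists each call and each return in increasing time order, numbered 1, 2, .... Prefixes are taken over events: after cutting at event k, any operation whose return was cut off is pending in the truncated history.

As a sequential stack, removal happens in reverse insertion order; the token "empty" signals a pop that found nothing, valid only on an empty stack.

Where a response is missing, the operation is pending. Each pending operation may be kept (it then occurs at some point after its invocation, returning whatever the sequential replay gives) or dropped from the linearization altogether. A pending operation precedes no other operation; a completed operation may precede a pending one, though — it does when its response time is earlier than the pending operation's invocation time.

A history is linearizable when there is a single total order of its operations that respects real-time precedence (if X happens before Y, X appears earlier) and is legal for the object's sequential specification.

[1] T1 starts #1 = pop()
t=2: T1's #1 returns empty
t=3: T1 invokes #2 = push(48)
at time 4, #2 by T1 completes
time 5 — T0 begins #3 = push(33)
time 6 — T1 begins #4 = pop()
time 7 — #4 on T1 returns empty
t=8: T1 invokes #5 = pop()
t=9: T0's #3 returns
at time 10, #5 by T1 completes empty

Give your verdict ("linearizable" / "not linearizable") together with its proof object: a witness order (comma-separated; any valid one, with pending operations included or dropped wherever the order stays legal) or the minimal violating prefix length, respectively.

not linearizable — minimal violating prefix: 7 events

through event 6 a valid linearization exists; event 7 (#4 responding at time 7) ends that
the completed operations (3 total) allow one real-time order; the LIFO stack replay rejects it
including or dropping the 1 pending operation (#3) in any combination fails
sample order #1, #2, #4 (pending dropped) stalls at step 3 — #4 pop() → empty has no legal effect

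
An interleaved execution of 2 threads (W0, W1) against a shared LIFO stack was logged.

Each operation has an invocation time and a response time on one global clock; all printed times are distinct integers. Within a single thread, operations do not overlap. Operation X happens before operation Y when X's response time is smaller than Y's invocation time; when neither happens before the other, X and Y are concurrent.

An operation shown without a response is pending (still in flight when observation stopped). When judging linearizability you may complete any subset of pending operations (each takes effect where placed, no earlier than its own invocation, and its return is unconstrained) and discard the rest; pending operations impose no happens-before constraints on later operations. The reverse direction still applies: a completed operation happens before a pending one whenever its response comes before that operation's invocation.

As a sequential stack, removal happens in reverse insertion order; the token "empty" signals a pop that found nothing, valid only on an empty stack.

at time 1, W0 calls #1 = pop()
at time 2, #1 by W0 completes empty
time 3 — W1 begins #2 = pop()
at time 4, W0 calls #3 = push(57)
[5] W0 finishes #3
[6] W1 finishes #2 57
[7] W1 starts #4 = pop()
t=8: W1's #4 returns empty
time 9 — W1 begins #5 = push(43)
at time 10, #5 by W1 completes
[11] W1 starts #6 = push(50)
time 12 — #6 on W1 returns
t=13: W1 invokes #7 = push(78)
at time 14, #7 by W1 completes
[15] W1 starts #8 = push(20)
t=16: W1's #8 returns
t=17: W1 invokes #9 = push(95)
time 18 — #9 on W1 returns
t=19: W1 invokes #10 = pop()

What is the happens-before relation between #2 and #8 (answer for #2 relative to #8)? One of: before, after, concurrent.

#2 spans [3,6], #8 spans [15,16]
resp(#2)=6 < inv(#8)=15

before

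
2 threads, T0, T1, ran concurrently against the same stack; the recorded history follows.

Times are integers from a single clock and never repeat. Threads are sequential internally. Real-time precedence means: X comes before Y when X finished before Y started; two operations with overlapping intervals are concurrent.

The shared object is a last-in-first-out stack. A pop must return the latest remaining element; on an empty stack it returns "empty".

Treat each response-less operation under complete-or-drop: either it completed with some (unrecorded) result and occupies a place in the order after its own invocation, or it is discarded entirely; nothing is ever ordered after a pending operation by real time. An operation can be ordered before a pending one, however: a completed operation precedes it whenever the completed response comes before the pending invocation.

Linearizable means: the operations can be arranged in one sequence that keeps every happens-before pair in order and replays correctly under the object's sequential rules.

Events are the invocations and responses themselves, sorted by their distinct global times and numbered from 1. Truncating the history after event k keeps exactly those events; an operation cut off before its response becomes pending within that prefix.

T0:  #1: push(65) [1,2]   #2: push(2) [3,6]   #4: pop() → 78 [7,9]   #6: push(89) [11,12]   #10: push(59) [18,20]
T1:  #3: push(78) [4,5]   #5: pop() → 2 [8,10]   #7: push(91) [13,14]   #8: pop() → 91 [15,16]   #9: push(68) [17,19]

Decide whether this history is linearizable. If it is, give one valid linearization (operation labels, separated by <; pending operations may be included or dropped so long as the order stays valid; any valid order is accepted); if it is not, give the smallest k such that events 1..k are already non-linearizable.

1. #1 push(65), leaving stack <65>
2. #2 push(2), leaving stack <65,2>
3. #3 push(78), leaving stack <65,2,78>
4. #4 pop() → 78, leaving stack <65,2>
5. #5 pop() → 2, leaving stack <65>
6. #6 push(89), leaving stack <65,89>
7. #7 push(91), leaving stack <65,89,91>
8. #8 pop() → 91, leaving stack <65,89>
9. #9 push(68), leaving stack <65,89,68>
10. #10 push(59), leaving stack <65,89,68,59>

linearizable — witness: #1 < #2 < #3 < #4 < #5 < #6 < #7 < #8 < #9 < #10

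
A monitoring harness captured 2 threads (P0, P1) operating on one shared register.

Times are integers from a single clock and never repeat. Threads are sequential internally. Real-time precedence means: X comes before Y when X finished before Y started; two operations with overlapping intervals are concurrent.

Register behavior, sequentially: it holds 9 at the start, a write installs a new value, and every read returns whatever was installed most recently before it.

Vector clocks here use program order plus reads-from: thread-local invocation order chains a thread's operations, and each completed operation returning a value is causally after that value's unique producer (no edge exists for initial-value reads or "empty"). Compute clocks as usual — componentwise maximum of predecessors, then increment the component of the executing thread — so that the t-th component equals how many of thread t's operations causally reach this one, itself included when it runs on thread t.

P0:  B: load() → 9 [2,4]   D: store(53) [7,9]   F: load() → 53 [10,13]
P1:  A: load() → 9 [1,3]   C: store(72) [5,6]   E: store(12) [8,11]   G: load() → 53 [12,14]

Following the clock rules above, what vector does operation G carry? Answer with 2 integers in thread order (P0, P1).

(2, 4)

VC(A, invoked at 1): no causal predecessors; +1 on P1 → (0, 1)
VC(B, invoked at 2): no causal predecessors; +1 on P0 → (1, 0)
C (invocation 5): componentwise max over VC(A)=(0, 1), +1 at P1, giving (0, 2)
D (invocation 7): componentwise max over VC(B)=(1, 0), +1 at P0, giving (2, 0)
E (invocation 8): componentwise max over VC(C)=(0, 2), +1 at P1, giving (0, 3)
F (invocation 10): componentwise max over VC(D)=(2, 0), +1 at P0, giving (3, 0)
G (invocation 12): componentwise max over VC(D)=(2, 0), VC(E)=(0, 3), +1 at P1, giving (2, 4)
target: VC(G) = (2, 4)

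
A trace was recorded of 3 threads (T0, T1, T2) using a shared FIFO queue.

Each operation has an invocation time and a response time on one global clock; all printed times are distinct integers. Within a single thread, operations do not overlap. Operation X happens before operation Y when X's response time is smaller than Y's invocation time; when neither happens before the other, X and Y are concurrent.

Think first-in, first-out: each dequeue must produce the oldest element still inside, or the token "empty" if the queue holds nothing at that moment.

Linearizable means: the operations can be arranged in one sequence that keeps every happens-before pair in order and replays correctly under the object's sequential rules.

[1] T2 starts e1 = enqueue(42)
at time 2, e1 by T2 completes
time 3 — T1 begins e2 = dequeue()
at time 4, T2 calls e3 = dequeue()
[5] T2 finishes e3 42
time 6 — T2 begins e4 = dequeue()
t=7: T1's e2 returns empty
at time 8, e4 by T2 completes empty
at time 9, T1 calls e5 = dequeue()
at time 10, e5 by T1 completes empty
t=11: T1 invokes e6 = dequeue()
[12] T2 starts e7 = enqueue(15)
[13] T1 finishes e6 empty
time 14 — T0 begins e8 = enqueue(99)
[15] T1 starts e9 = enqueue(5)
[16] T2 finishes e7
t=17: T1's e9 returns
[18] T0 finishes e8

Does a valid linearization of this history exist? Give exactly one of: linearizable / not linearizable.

linearizable

witness order: e1, e3, e2, e4, e5, e6, e7, e8, e9
1. e1 enqueue(42), leaving queue <42>
2. e3 dequeue() → 42, leaving queue <>
3. e2 dequeue() → empty, leaving queue <>
4. e4 dequeue() → empty, leaving queue <>
5. e5 dequeue() → empty, leaving queue <>
6. e6 dequeue() → empty, leaving queue <>
7. e7 enqueue(15), leaving queue <15>
8. e8 enqueue(99), leaving queue <15,99>
9. e9 enqueue(5), leaving queue <15,99,5>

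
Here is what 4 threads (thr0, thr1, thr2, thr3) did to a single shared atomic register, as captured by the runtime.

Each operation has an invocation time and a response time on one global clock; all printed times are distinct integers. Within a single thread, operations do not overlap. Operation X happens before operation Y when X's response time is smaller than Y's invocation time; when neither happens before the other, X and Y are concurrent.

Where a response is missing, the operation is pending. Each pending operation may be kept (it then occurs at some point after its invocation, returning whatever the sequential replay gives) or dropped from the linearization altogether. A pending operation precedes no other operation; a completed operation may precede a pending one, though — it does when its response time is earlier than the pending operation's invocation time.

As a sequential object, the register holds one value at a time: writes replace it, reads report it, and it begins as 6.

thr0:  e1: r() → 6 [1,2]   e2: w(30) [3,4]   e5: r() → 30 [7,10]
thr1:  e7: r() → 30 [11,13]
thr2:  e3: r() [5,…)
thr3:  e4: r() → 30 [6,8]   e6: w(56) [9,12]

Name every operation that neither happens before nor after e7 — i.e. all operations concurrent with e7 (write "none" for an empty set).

e7 spans [11,13]; an op avoiding the whole window 11..13 is ordered, any other is concurrent
e1 [1,2]: before
e2 [3,4]: before
e3 [5,…): concurrent
e4 [6,8]: before
e5 [7,10]: before
e6 [9,12]: concurrent

e3, e6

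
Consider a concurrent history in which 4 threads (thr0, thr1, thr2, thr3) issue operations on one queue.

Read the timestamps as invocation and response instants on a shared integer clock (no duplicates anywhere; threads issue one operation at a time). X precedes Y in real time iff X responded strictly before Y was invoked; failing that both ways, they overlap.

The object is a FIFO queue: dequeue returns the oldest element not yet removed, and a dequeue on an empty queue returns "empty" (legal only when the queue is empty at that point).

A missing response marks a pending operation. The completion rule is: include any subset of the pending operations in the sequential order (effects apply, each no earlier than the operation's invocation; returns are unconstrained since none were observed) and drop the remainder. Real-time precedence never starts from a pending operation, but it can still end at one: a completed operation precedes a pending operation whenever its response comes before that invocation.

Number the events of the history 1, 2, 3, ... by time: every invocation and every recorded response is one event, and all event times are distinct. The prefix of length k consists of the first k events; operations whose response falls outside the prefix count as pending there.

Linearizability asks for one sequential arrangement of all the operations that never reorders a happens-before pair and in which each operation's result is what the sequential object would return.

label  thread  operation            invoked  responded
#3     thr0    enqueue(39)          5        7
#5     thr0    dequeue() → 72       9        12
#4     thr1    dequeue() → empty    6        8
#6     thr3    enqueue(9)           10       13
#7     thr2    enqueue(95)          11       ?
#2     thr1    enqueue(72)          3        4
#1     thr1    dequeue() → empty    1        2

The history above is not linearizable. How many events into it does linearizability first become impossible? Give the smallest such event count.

8

a valid linearization of events 1..7 exists, for instance #1, #2, #3:
1. #1 dequeue() → empty, leaving queue <>
2. #2 enqueue(72), leaving queue <72>
3. #3 enqueue(39), leaving queue <72,39>
once event 8 joins (#4's response, time 8), exhaustive search finds no witness
take #1, #2, #3, #4: step 4 already fails, because #4 dequeue() → empty cannot occur there
take #1, #2, #4, #3: step 3 already fails, because #4 dequeue() → empty cannot occur there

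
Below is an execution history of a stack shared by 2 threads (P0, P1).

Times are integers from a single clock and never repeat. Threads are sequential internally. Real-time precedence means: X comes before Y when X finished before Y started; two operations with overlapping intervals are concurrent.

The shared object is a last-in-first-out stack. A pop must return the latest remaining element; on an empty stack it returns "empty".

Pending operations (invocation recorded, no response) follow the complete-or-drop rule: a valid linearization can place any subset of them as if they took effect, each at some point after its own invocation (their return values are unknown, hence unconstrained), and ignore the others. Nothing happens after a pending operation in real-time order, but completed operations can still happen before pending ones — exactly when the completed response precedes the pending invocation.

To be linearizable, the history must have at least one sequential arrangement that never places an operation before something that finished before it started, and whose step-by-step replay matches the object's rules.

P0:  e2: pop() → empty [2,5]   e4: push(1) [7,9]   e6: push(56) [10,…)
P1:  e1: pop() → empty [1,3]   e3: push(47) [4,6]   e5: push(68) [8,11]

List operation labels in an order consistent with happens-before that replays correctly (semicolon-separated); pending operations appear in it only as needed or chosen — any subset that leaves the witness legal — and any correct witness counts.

step 1: e1 pop() → empty — stack <>
step 2: e2 pop() → empty — stack <>
step 3: e3 push(47) — stack <47>
step 4: e4 push(1) — stack <47,1>
step 5: e5 push(68) — stack <47,1,68>

e1; e2; e3; e4; e5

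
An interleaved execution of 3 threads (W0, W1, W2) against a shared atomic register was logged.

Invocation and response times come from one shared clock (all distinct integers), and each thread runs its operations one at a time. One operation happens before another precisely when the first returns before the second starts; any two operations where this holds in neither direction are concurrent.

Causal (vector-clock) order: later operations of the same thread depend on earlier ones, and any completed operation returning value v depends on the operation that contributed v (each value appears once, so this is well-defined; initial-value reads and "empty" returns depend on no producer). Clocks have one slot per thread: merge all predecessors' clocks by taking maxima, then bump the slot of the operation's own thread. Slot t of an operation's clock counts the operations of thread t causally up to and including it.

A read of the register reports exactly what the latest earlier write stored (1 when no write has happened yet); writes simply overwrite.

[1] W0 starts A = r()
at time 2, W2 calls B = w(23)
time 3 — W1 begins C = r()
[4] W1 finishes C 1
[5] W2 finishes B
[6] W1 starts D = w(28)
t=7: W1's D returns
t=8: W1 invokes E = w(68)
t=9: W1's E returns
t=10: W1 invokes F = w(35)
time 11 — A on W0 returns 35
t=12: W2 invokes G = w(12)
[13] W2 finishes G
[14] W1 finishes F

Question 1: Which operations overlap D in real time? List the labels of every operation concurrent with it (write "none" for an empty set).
D runs from 6 to 7; window-overlapping ops are concurrent
A [1,11]: concurrent
B [2,5]: before
C [3,4]: before
E [8,9]: after
F [10,14]: after
G [12,13]: after

A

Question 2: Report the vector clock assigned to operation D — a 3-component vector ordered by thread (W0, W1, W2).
VC(B, invoked at 2): no causal predecessors; +1 on W2 → (0, 0, 1)
VC(C, invoked at 3): no causal predecessors; +1 on W1 → (0, 1, 0)
G (invocation 12): componentwise max over VC(B)=(0, 0, 1), +1 at W2, giving (0, 0, 2)
D (invocation 6): componentwise max over VC(C)=(0, 1, 0), +1 at W1, giving (0, 2, 0)
E (invocation 8): componentwise max over VC(D)=(0, 2, 0), +1 at W1, giving (0, 3, 0)
F (invocation 10): componentwise max over VC(E)=(0, 3, 0), +1 at W1, giving (0, 4, 0)
A (invocation 1): componentwise max over VC(F)=(0, 4, 0), +1 at W0, giving (1, 4, 0)
target: VC(D) = (0, 2, 0)

(0, 2, 0)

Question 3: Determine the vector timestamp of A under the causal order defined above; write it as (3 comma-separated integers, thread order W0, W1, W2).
B (invocation 2): nothing precedes it; W2's component alone gives (0, 0, 1)
C (invocation 3): nothing precedes it; W1's component alone gives (0, 1, 0)
invoked at 12, G merges VC(B)=(0, 0, 1) and bumps W2's slot → (0, 0, 2)
invoked at 6, D merges VC(C)=(0, 1, 0) and bumps W1's slot → (0, 2, 0)
invoked at 8, E merges VC(D)=(0, 2, 0) and bumps W1's slot → (0, 3, 0)
invoked at 10, F merges VC(E)=(0, 3, 0) and bumps W1's slot → (0, 4, 0)
invoked at 1, A merges VC(F)=(0, 4, 0) and bumps W0's slot → (1, 4, 0)
target: VC(A) = (1, 4, 0)

(1, 4, 0)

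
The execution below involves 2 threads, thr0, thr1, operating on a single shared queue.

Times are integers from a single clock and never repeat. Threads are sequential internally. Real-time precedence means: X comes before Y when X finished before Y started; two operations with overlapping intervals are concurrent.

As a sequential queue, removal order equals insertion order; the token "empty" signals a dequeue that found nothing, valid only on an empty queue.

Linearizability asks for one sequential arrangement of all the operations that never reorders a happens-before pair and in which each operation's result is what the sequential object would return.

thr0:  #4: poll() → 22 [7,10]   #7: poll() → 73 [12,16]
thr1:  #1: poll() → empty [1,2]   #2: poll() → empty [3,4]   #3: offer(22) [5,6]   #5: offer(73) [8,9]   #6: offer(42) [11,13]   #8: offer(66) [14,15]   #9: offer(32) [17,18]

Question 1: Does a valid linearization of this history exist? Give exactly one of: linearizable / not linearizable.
one valid linearization: #1, #2, #3, #4, #5, #6, #7, #8, #9
step 1: #1 poll() → empty — queue <>
step 2: #2 poll() → empty — queue <>
step 3: #3 offer(22) — queue <22>
step 4: #4 poll() → 22 — queue <>
step 5: #5 offer(73) — queue <73>
step 6: #6 offer(42) — queue <73,42>
step 7: #7 poll() → 73 — queue <42>
step 8: #8 offer(66) — queue <42,66>
step 9: #9 offer(32) — queue <42,66,32>

linearizable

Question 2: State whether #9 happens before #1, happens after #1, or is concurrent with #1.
#9 spans [17,18], #1 spans [1,2]
resp(#1)=2 < inv(#9)=17

after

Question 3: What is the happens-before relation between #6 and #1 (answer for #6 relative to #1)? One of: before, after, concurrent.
#6 spans [11,13], #1 spans [1,2]
resp(#1)=2 < inv(#6)=11

after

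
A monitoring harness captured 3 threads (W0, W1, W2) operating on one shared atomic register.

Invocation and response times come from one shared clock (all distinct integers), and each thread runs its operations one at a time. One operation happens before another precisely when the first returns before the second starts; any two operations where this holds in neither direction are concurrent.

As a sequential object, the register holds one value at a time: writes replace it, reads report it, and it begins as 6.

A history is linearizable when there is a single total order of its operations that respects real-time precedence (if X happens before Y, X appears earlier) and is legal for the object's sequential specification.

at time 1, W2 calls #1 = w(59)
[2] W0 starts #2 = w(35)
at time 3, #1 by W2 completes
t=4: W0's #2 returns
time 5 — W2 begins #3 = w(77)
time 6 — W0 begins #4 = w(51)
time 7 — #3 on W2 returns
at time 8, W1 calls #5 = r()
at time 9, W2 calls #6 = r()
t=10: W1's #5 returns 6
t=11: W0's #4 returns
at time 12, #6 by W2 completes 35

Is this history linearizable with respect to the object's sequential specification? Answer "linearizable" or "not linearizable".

through event 9 a valid linearization exists; event 10 (#5 responding at time 10) ends that
no legal order exists: 2 real-time-consistent candidates over 4 completed atomic register operations, all rejected
completion choices over the 2 pending operations (#4, #6) were checked; none helps
one such order, #1, #2, #3, #5 (pending dropped), breaks at step 4 where #5 r() → 6 is illegal
one such order, #2, #1, #3, #5 (pending dropped), breaks at step 4 where #5 r() → 6 is illegal

not linearizable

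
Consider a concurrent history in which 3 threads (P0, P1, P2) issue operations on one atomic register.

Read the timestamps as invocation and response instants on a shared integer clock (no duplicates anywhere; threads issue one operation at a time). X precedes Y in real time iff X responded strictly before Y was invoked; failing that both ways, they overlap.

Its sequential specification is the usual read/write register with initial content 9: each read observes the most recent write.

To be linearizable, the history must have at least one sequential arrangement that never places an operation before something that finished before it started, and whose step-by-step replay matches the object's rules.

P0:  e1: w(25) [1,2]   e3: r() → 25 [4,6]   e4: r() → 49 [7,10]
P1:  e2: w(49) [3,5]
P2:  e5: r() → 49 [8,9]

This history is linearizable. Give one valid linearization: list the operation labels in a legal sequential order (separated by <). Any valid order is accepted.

e1 < e3 < e2 < e4 < e5

step 1: e1 w(25) — value 25
step 2: e3 r() → 25 — value 25
step 3: e2 w(49) — value 49
step 4: e4 r() → 49 — value 49
step 5: e5 r() → 49 — value 49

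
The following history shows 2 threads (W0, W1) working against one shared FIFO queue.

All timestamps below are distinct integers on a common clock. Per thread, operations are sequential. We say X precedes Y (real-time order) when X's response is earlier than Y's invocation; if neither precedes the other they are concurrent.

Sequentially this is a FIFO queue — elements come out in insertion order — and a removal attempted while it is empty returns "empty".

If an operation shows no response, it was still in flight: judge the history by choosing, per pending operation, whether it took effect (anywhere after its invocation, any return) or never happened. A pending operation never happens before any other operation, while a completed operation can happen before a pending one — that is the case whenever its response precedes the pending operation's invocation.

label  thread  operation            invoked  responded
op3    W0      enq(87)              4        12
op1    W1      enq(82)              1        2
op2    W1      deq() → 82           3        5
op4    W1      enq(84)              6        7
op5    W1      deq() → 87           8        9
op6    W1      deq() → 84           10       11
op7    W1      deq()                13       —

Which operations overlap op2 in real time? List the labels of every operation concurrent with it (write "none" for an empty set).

op2 spans [3,5]; an op avoiding the whole window 3..5 is ordered, any other is concurrent
op1 [1,2]: before
op3 [4,12]: concurrent
op4 [6,7]: after
op5 [8,9]: after
op6 [10,11]: after
op7 [13,…): after

op3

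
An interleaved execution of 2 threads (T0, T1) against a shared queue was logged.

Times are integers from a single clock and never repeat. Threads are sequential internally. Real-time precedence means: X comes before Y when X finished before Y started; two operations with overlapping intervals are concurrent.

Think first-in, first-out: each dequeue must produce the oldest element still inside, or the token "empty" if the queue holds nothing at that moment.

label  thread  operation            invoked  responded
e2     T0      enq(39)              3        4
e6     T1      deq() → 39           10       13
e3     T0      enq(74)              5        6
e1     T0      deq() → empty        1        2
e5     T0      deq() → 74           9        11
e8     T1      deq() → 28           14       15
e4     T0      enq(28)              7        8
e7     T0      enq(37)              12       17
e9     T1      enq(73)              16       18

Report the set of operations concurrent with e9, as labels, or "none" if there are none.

e7

e9 runs from 16 to 18; window-overlapping ops are concurrent
e1 [1,2]: before
e2 [3,4]: before
e3 [5,6]: before
e4 [7,8]: before
e5 [9,11]: before
e6 [10,13]: before
e7 [12,17]: concurrent
e8 [14,15]: before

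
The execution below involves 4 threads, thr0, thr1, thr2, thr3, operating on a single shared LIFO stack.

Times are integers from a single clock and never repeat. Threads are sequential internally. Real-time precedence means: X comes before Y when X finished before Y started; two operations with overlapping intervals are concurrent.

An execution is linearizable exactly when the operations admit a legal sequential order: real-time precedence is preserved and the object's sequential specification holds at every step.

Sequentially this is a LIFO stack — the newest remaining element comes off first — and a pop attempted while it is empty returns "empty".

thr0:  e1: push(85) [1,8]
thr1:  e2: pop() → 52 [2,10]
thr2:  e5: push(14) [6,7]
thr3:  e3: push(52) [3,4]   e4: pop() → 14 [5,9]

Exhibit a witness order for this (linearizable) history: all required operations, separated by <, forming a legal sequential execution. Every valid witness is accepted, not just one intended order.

after step 1 (e1 push(85)): stack <85>
after step 2 (e3 push(52)): stack <85,52>
after step 3 (e2 pop() → 52): stack <85>
after step 4 (e5 push(14)): stack <85,14>
after step 5 (e4 pop() → 14): stack <85>

e1 < e3 < e2 < e5 < e4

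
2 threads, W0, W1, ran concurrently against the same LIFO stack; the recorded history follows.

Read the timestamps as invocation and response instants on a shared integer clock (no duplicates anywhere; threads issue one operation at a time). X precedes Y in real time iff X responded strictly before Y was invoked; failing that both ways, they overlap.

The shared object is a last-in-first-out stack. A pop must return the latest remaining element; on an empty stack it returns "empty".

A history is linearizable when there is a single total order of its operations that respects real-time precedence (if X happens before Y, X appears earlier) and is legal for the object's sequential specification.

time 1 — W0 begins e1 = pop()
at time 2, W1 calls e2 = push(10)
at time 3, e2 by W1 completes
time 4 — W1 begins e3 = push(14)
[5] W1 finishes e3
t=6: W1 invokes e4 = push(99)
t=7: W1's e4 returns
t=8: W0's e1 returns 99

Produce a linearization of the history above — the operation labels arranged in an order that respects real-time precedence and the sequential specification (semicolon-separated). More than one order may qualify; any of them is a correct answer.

e2; e3; e4; e1

after step 1 (e2 push(10)): stack <10>
after step 2 (e3 push(14)): stack <10,14>
after step 3 (e4 push(99)): stack <10,14,99>
after step 4 (e1 pop() → 99): stack <10,14>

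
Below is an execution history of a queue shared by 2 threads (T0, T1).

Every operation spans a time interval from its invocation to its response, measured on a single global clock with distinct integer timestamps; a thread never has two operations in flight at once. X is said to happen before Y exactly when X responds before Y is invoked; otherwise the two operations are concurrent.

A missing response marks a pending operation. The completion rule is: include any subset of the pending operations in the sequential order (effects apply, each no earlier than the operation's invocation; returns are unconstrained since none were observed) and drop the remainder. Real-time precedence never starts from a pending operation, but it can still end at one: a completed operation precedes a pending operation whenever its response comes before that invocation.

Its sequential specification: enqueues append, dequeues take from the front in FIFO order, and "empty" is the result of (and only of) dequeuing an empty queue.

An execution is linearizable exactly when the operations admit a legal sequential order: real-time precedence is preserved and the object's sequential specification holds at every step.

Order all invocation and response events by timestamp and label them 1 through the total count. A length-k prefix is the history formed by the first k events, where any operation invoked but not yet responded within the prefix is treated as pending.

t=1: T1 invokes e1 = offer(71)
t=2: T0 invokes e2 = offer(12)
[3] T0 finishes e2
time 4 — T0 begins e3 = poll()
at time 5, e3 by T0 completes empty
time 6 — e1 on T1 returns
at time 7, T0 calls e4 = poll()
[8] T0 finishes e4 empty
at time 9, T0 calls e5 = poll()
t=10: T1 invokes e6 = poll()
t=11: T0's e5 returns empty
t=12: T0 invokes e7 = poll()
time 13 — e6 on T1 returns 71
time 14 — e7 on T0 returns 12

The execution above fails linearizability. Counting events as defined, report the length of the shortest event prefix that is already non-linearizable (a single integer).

5

events 1..4 are still linearizable — one witness is e1, e2:
1. e1 offer(71) (pending, included), leaving queue <71>
2. e2 offer(12), leaving queue <71,12>
include event 5 — e3 responding at 5 — and every candidate order breaks
no completion choice of the 1 pending operation (e1) rescues it — every subset was tried
sample order e2, e3 (pending dropped) stalls at step 2 — e3 poll() → empty has no legal effect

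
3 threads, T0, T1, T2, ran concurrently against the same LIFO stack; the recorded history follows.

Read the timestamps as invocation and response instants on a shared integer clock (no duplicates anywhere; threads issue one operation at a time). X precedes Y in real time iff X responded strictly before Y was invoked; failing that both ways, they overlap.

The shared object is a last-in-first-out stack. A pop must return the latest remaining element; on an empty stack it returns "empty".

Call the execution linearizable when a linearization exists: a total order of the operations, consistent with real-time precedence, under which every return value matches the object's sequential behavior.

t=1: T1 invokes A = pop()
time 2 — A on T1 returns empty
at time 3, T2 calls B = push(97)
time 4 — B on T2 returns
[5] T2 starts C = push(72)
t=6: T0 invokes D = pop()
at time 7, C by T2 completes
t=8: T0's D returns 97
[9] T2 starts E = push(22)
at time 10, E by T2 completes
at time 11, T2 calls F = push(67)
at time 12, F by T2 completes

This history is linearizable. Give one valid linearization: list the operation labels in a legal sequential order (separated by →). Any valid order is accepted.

after step 1 (A pop() → empty): stack <>
after step 2 (B push(97)): stack <97>
after step 3 (D pop() → 97): stack <>
after step 4 (C push(72)): stack <72>
after step 5 (E push(22)): stack <72,22>
after step 6 (F push(67)): stack <72,22,67>

A → B → D → C → E → F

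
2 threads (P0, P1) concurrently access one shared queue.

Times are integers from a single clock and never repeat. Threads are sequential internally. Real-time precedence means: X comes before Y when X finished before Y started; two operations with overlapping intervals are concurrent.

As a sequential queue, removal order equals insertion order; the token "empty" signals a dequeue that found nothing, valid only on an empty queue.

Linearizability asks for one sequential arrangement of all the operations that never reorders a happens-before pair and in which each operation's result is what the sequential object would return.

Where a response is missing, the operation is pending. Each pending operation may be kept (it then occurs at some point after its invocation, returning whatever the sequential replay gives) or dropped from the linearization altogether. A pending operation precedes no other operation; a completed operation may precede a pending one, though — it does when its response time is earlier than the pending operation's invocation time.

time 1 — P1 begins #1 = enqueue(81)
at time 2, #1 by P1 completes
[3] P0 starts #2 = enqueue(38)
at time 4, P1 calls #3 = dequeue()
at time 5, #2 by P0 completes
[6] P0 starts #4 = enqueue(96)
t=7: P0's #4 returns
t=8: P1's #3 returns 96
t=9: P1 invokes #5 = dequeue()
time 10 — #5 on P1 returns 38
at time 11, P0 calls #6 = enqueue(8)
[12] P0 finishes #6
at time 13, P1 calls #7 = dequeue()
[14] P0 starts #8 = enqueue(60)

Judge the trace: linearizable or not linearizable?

events 1..7 are fine; event 8 — the response of #3 at time 8 — makes the prefix non-linearizable
every one of the 3 real-time-consistent orders over 4 completed queue ops fails the sequential spec
sample order #1, #2, #3, #4 stalls at step 3 — #3 dequeue() → 96 has no legal effect
sample order #1, #2, #4, #3 stalls at step 4 — #3 dequeue() → 96 has no legal effect

not linearizable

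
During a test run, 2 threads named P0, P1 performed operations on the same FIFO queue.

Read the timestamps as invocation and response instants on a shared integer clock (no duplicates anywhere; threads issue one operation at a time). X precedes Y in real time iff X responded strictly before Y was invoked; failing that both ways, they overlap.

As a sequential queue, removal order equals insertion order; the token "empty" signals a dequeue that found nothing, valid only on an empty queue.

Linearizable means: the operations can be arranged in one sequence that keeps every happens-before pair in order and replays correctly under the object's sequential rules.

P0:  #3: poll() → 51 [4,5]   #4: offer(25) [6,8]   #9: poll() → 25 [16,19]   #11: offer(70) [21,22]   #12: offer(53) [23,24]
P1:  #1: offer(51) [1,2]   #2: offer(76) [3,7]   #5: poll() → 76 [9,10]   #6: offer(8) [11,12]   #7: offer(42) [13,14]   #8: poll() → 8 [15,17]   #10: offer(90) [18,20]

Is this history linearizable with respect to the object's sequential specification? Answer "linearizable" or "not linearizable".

a witness: #1, #2, #3, #4, #5, #6, #7, #9, #8, #10, #11, #12
after step 1 (#1 offer(51)): queue <51>
after step 2 (#2 offer(76)): queue <51,76>
after step 3 (#3 poll() → 51): queue <76>
after step 4 (#4 offer(25)): queue <76,25>
after step 5 (#5 poll() → 76): queue <25>
after step 6 (#6 offer(8)): queue <25,8>
after step 7 (#7 offer(42)): queue <25,8,42>
after step 8 (#9 poll() → 25): queue <8,42>
after step 9 (#8 poll() → 8): queue <42>
after step 10 (#10 offer(90)): queue <42,90>
after step 11 (#11 offer(70)): queue <42,90,70>
after step 12 (#12 offer(53)): queue <42,90,70,53>

linearizable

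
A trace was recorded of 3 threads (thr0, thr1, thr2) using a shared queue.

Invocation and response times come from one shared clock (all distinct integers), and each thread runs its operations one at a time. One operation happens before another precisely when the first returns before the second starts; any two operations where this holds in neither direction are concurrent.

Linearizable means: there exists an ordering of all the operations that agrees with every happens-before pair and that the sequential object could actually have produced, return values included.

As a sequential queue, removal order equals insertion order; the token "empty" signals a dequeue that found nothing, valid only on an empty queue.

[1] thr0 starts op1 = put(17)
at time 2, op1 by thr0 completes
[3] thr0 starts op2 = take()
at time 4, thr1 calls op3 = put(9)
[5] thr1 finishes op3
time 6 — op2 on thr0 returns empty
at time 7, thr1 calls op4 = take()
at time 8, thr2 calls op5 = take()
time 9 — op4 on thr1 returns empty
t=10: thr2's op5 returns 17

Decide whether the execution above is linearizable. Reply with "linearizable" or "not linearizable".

not linearizable

events 1..5 are fine; event 6 — the response of op2 at time 6 — makes the prefix non-linearizable
no legal order exists: 2 real-time-consistent candidates over 3 completed queue operations, all rejected
take op1, op2, op3: step 2 already fails, because op2 take() → empty cannot occur there
take op1, op3, op2: step 3 already fails, because op2 take() → empty cannot occur there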